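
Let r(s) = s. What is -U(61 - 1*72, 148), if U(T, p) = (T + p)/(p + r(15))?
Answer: -137/163 ≈ -0.84049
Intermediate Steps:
U(T, p) = (T + p)/(15 + p) (U(T, p) = (T + p)/(p + 15) = (T + p)/(15 + p))
-U(61 - 1*72, 148) = -((61 - 1*72) + 148)/(15 + 148) = -((61 - 72) + 148)/163 = -(-11 + 148)/163 = -137/163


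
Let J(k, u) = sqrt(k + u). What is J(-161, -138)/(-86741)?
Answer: -I*sqrt(299)/86741 ≈ -0.00019935*I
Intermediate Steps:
J(-161, -138)/(-86741) = sqrt(-161 - 138)/(-86741) = sqrt(-299)*(-1/86741) = (I*sqrt(299))*(-1/86741) = -I*sqrt(299)/86741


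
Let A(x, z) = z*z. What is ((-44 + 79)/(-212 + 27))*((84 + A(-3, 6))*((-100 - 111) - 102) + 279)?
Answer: 260967/37 ≈ 7053.2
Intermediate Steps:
A(x, z) = z²
((-44 + 79)/(-212 + 27))*((84 + A(-3, 6))*((-100 - 111) - 102) + 279) = ((-44 + 79)/(-212 + 27))*((84 + 6²)*((-100 - 111) - 102) + 279) = (35/(-185))*((84 + 36)*(-211 - 102) + 279) = (35*(-1/185))*(120*(-313) + 279) = -7*(-37560 + 279)/37 = -7/37*(-37281) = 260967/37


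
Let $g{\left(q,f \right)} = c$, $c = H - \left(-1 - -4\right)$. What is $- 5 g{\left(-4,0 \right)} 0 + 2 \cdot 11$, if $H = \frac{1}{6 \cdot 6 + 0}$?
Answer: $22$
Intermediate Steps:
$H = \frac{1}{36}$ ($H = \frac{1}{36 + 0} = \frac{1}{36} \approx 0.027778$)
$c = - \frac{107}{36}$ ($c = \frac{1}{36} - \left(-1 - -4\right) = \frac{1}{36} - \left(-1 + 4\right) = \frac{1}{36} - 3 = - \frac{107}{36} \approx -2.9722$)
$g{\left(q,f \right)} = - \frac{107}{36}$
$- 5 g{\left(-4,0 \right)} 0 + 2 \cdot 11 = \left(-5\right) \left(- \frac{107}{36}\right) 0 + 2 \cdot 11 = \frac{535}{36} \cdot 0 + 22 = 0 + 22 = 22$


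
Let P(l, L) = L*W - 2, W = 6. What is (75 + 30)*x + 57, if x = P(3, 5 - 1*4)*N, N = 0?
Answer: 57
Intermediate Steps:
P(l, L) = -2 + 6*L (P(l, L) = L*6 - 2 = 6*L - 2 = -2 + 6*L)
x = 0 (x = (-2 + 6*(5 - 1*4))*0 = (-2 + 6*(5 - 4))*0 = (-2 + 6*1)*0 = (-2 + 6)*0 = 4*0 = 0)
(75 + 30)*x + 57 = (75 + 30)*0 + 57 = 105*0 + 57 = 0 + 57 = 57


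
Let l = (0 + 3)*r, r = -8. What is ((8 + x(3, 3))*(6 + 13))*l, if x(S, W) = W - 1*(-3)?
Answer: -6384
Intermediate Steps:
x(S, W) = 3 + W (x(S, W) = W + 3 = 3 + W)
l = -24 (l = (0 + 3)*(-8) = 3*(-8) = -24)
((8 + x(3, 3))*(6 + 13))*l = ((8 + (3 + 3))*(6 + 13))*(-24) = ((8 + 6)*19)*(-24) = (14*19)*(-24) = 266*(-24) = -6384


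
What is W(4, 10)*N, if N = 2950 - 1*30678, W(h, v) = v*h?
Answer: -1109120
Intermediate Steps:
W(h, v) = h*v
N = -27728 (N = 2950 - 30678 = -27728)
W(4, 10)*N = (4*10)*(-27728) = 40*(-27728) = -1109120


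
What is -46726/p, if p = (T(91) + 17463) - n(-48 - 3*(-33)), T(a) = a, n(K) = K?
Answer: -46726/17503 ≈ -2.6696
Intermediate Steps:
p = 17503 (p = (91 + 17463) - (-48 - 3*(-33)) = 17554 - (-48 - 1*(-99)) = 17554 - (-48 + 99) = 17554 - 1*51 = 17554 - 51 = 17503)
-46726/p = -46726/17503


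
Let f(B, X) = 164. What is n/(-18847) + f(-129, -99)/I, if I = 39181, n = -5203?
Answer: 206949651/738444307 ≈ 0.28025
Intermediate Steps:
n/(-18847) + f(-129, -99)/I = -5203/(-18847) + 164/39181 = -5203*(-1/18847) + 164*(1/39181) = 5203/18847 + 164/39181 = 206949651/738444307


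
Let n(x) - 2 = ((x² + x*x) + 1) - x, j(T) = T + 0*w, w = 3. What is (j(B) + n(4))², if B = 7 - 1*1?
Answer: 1369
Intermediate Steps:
B = 6 (B = 7 - 1 = 6)
j(T) = T (j(T) = T + 0*3 = T + 0 = T)
n(x) = 3 - x + 2*x² (n(x) = 2 + (((x² + x*x) + 1) - x) = 2 + (((x² + x²) + 1) - x) = 2 + ((2*x² + 1) - x) = 2 + ((1 + 2*x²) - x) = 2 + (1 - x + 2*x²) = 3 - x + 2*x²)
(j(B) + n(4))² = (6 + (3 - 1*4 + 2*4²))² = (6 + (3 - 4 + 2*16))² = (6 + (3 - 4 + 32))² = (6 + 31)² = 37² = 1369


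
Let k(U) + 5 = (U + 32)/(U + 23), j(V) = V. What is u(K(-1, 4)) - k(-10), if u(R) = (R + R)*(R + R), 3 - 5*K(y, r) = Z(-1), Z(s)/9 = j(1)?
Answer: 2947/325 ≈ 9.0677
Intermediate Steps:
Z(s) = 9 (Z(s) = 9*1 = 9)
K(y, r) = -6/5 (K(y, r) = 3/5 - 1/5*9 = 3/5 - 9/5 = -6/5)
u(R) = 4*R**2 (u(R) = (2*R)*(2*R) = 4*R**2)
k(U) = -5 + (32 + U)/(23 + U) (k(U) = -5 + (U + 32)/(U + 23) = -5 + (32 + U)/(23 + U))
u(K(-1, 4)) - k(-10) = 4*(-6/5)**2 - (-83 - 4*(-10))/(23 - 10) = 4*(36/25) - (-83 + 40)/13 = 144/25 - (-43)/13 = 144/25 - 1*(-43/13) = 144/25 + 43/13 = 2947/325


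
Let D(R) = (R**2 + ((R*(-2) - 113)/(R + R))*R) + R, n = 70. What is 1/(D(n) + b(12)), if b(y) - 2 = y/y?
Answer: 2/9693 ≈ 0.00020633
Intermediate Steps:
D(R) = -113/2 + R**2 (D(R) = (R**2 + ((-2*R - 113)/((2*R)))*R) + R = (R**2 + ((-113 - 2*R)*(1/(2*R)))*R) + R = (R**2 + ((-113 - 2*R)/(2*R))*R) + R = (R**2 + (-113/2 - R)) + R = (-113/2 + R**2 - R) + R = -113/2 + R**2)
b(y) = 3 (b(y) = 2 + y/y = 2 + 1 = 3)
1/(D(n) + b(12)) = 1/((-113/2 + 70**2) + 3) = 1/((-113/2 + 4900) + 3) = 1/(9687/2 + 3) = 1/(9693/2) = 2/9693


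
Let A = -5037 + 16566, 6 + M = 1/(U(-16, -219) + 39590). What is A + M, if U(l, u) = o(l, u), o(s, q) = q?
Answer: 453672034/39371 ≈ 11523.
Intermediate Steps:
U(l, u) = u
M = -236225/39371 (M = -6 + 1/(-219 + 39590) = -6 + 1/39371 = -236225/39371 ≈ -6.0000)
A = 11529
A + M = 11529 - 236225/39371 = 453672034/39371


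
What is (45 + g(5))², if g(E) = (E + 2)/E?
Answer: 53824/25 ≈ 2153.0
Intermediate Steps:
g(E) = (2 + E)/E
(45 + g(5))² = (45 + (2 + 5)/5)² = (45 + (⅕)*7)² = (45 + 7/5)² = (232/5)² = 53824/25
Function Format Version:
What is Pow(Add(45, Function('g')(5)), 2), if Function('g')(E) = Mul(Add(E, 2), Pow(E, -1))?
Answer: Rational(53824, 25) ≈ 2153.0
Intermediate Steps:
Function('g')(E) = Mul(Pow(E, -1), Add(2, E)) (Function('g')(E) = Mul(Add(2, E), Pow(E, -1)) = Mul(Pow(E, -1), Add(2, E)))
Pow(Add(45, Function('g')(5)), 2) = Pow(Add(45, Mul(Pow(5, -1), Add(2, 5))), 2) = Pow(Add(45, Mul(Rational(1, 5), 7)), 2) = Pow(Add(45, Rational(7, 5)), 2) = Pow(Rational(232, 5), 2) = Rational(53824, 25)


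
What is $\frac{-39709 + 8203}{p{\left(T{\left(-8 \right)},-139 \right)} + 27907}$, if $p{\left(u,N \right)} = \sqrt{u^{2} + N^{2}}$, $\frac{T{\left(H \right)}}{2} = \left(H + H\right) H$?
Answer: $- \frac{439618971}{389357896} + \frac{15753 \sqrt{84857}}{389357896} \approx -1.1173$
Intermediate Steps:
$T{\left(H \right)} = 4 H^{2}$ ($T{\left(H \right)} = 2 \left(H + H\right) H = 2 \cdot 2 H H = 2 \cdot 2 H^{2} = 4 H^{2}$)
$p{\left(u,N \right)} = \sqrt{N^{2} + u^{2}}$
$\frac{-39709 + 8203}{p{\left(T{\left(-8 \right)},-139 \right)} + 27907} = \frac{-39709 + 8203}{\sqrt{\left(-139\right)^{2} + \left(4 \left(-8\right)^{2}\right)^{2}} + 27907} = - \frac{31506}{\sqrt{19321 + \left(4 \cdot 64\right)^{2}} + 27907} = - \frac{31506}{\sqrt{19321 + 256^{2}} + 27907} = - \frac{31506}{\sqrt{19321 + 65536} + 27907} = - \frac{31506}{\sqrt{84857} + 27907} = - \frac{31506}{27907 + \sqrt{84857}}$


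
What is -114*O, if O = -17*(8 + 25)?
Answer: 63954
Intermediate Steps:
O = -561 (O = -17*33 = -561)
-114*O = -114*(-561) = 63954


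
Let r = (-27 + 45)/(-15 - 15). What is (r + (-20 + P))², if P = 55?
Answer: 29584/25 ≈ 1183.4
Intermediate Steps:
r = -⅗ (r = 18/(-30) = 18*(-1/30) = -⅗ ≈ -0.60000)
(r + (-20 + P))² = (-⅗ + (-20 + 55))² = (-⅗ + 35)² = (172/5)² = 29584/25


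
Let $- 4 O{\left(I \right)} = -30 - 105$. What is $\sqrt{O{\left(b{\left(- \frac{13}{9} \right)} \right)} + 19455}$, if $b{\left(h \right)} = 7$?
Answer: $\frac{\sqrt{77955}}{2} \approx 139.6$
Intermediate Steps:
$O{\left(I \right)} = \frac{135}{4}$ ($O{\left(I \right)} = - \frac{-30 - 105}{4} = \left(- \frac{1}{4}\right) \left(-135\right) = \frac{135}{4}$)
$\sqrt{O{\left(b{\left(- \frac{13}{9} \right)} \right)} + 19455} = \sqrt{\frac{135}{4} + 19455} = \sqrt{\frac{77955}{4}} = \frac{\sqrt{77955}}{2}$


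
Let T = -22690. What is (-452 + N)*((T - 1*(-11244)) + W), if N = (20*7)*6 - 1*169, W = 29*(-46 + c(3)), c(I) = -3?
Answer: -2817873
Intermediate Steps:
W = -1421 (W = 29*(-46 - 3) = 29*(-49) = -1421)
N = 671 (N = 140*6 - 169 = 840 - 169 = 671)
(-452 + N)*((T - 1*(-11244)) + W) = (-452 + 671)*((-22690 - 1*(-11244)) - 1421) = 219*((-22690 + 11244) - 1421) = 219*(-11446 - 1421) = 219*(-12867) = -2817873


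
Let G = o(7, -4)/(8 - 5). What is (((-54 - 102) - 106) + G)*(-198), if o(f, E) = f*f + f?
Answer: 48180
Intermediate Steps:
o(f, E) = f + f**2 (o(f, E) = f**2 + f = f + f**2)
G = 56/3 (G = (7*(1 + 7))/(8 - 5) = (7*8)/3 = 56*(1/3) = 56/3 ≈ 18.667)
(((-54 - 102) - 106) + G)*(-198) = (((-54 - 102) - 106) + 56/3)*(-198) = ((-156 - 106) + 56/3)*(-198) = (-262 + 56/3)*(-198) = -730/3*(-198) = 48180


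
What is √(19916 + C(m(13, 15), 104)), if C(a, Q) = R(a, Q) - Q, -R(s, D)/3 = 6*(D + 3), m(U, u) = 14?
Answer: √17886 ≈ 133.74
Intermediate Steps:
R(s, D) = -54 - 18*D (R(s, D) = -18*(D + 3) = -18*(3 + D) = -3*(18 + 6*D) = -54 - 18*D)
C(a, Q) = -54 - 19*Q (C(a, Q) = (-54 - 18*Q) - Q = -54 - 19*Q)
√(19916 + C(m(13, 15), 104)) = √(19916 + (-54 - 19*104)) = √(19916 + (-54 - 1976)) = √(19916 - 2030) = √17886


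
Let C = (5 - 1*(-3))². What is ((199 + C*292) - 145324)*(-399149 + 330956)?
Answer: 8622118341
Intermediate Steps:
C = 64 (C = (5 + 3)² = 8² = 64)
((199 + C*292) - 145324)*(-399149 + 330956) = ((199 + 64*292) - 145324)*(-399149 + 330956) = ((199 + 18688) - 145324)*(-68193) = (18887 - 145324)*(-68193) = -126437*(-68193) = 8622118341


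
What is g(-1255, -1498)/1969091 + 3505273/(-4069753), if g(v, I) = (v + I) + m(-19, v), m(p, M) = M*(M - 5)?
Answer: -477905127952/8013714004523 ≈ -0.059636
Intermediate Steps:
m(p, M) = M*(-5 + M)
g(v, I) = I + v + v*(-5 + v) (g(v, I) = (v + I) + v*(-5 + v) = (I + v) + v*(-5 + v) = I + v + v*(-5 + v))
g(-1255, -1498)/1969091 + 3505273/(-4069753) = (-1498 - 1255 - 1255*(-5 - 1255))/1969091 + 3505273/(-4069753) = (-1498 - 1255 - 1255*(-1260))*(1/1969091) + 3505273*(-1/4069753) = (-1498 - 1255 + 1581300)*(1/1969091) - 3505273/4069753 = 1578547*(1/1969091) - 3505273/4069753 = 1578547/1969091 - 3505273/4069753 = -477905127952/8013714004523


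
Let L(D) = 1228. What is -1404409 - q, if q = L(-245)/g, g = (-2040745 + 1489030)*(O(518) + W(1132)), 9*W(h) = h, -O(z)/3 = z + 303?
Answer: -5432874304348759/3868441675 ≈ -1.4044e+6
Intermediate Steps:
O(z) = -909 - 3*z (O(z) = -3*(z + 303) = -3*(303 + z) = -909 - 3*z)
W(h) = h/9
g = 3868441675/3 (g = (-2040745 + 1489030)*((-909 - 3*518) + (⅑)*1132) = -551715*((-909 - 1554) + 1132/9) = -551715*(-2463 + 1132/9) = -551715*(-21035/9) = 3868441675/3 ≈ 1.2895e+9)
q = 3684/3868441675 (q = 1228/(3868441675/3) = 1228*(3/3868441675) = 3684/3868441675 ≈ 9.5232e-7)
-1404409 - q = -1404409 - 1*3684/3868441675 = -1404409 - 3684/3868441675 = -5432874304348759/3868441675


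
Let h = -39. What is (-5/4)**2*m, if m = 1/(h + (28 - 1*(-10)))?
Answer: -25/16 ≈ -1.5625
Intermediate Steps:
m = -1 (m = 1/(-39 + (28 - 1*(-10))) = 1/(-39 + (28 + 10)) = 1/(-39 + 38) = 1/(-1) = -1)
(-5/4)**2*m = (-5/4)**2*(-1) = (25/16)*(-1) = -25/16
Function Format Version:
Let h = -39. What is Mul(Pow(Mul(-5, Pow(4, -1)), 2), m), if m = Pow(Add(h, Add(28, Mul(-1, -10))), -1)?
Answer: Rational(-25, 16) ≈ -1.5625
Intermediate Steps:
m = -1 (m = Pow(Add(-39, Add(28, Mul(-1, -10))), -1) = Pow(Add(-39, Add(28, 10)), -1) = Pow(Add(-39, 38), -1) = Pow(-1, -1) = -1)
Mul(Pow(Mul(-5, Pow(4, -1)), 2), m) = Mul(Pow(Mul(-5, Pow(4, -1)), 2), -1) = Mul(Pow(Mul(-5, Rational(1, 4)), 2), -1) = Mul(Pow(Rational(-5, 4), 2), -1) = Mul(Rational(25, 16), -1) = Rational(-25, 16)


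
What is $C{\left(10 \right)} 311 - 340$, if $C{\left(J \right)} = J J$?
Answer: $30760$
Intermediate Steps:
$C{\left(J \right)} = J^{2}$
$C{\left(10 \right)} 311 - 340 = 10^{2} \cdot 311 - 340 = 100 \cdot 311 - 340 = 31100 - 340 = 30760$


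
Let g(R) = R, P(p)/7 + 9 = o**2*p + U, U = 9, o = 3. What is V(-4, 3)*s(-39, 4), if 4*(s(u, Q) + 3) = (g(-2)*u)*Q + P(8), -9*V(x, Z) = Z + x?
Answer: 67/3 ≈ 22.333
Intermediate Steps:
P(p) = 63*p (P(p) = -63 + 7*(3**2*p + 9) = -63 + 7*(9*p + 9) = -63 + 7*(9 + 9*p) = -63 + (63 + 63*p) = 63*p)
V(x, Z) = -Z/9 - x/9 (V(x, Z) = -(Z + x)/9 = -Z/9 - x/9)
s(u, Q) = 123 - Q*u/2 (s(u, Q) = -3 + ((-2*u)*Q + 63*8)/4 = -3 + (-2*Q*u + 504)/4 = -3 + (504 - 2*Q*u)/4 = -3 + (126 - Q*u/2) = 123 - Q*u/2)
V(-4, 3)*s(-39, 4) = (-1/9*3 - 1/9*(-4))*(123 - 1/2*4*(-39)) = (-1/3 + 4/9)*(123 + 78) = (1/9)*201 = 67/3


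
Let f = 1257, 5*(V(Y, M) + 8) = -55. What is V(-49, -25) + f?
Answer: 1238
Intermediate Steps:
V(Y, M) = -19 (V(Y, M) = -8 + (1/5)*(-55) = -8 - 11 = -19)
V(-49, -25) + f = -19 + 1257 = 1238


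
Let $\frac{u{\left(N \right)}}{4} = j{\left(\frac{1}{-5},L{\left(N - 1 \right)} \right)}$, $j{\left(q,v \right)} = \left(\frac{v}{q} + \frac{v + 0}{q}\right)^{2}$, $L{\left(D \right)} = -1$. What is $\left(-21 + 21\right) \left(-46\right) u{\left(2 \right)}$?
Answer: $0$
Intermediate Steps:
$j{\left(q,v \right)} = \frac{4 v^{2}}{q^{2}}$ ($j{\left(q,v \right)} = \left(\frac{v}{q} + \frac{v}{q}\right)^{2} = \left(\frac{2 v}{q}\right)^{2} = \frac{4 v^{2}}{q^{2}}$)
$u{\left(N \right)} = 400$ ($u{\left(N \right)} = 4 \frac{4 \left(-1\right)^{2}}{\frac{1}{25}} = 4 \cdot 4 \frac{1}{\frac{1}{25}} \cdot 1 = 4 \cdot 4 \cdot 25 \cdot 1 = 4 \cdot 100 = 400$)
$\left(-21 + 21\right) \left(-46\right) u{\left(2 \right)} = \left(-21 + 21\right) \left(-46\right) 400 = 0 \left(-46\right) 400 = 0 \cdot 400 = 0$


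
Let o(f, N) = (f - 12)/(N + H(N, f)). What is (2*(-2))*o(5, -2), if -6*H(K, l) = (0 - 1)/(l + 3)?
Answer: -1344/95 ≈ -14.147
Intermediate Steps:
H(K, l) = 1/(6*(3 + l)) (H(K, l) = -(0 - 1)/(6*(l + 3)) = -(-1)/(6*(3 + l)) = 1/(6*(3 + l)))
o(f, N) = (-12 + f)/(N + 1/(6*(3 + f))) (o(f, N) = (f - 12)/(N + 1/(6*(3 + f))) = (-12 + f)/(N + 1/(6*(3 + f))))
(2*(-2))*o(5, -2) = (2*(-2))*(6*(-12 + 5)*(3 + 5)/(1 + 6*(-2)*(3 + 5))) = -24*(-7)*8/(1 + 6*(-2)*8) = -24*(-7)*8/(1 - 96) = -24*(-7)*8/(-95) = -24*(-1)*(-7)*8/95 = -4*336/95 = -1344/95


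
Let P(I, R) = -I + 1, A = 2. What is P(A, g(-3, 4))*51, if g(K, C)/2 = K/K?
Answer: -51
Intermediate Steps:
g(K, C) = 2 (g(K, C) = 2*(K/K) = 2*1 = 2)
P(I, R) = 1 - I
P(A, g(-3, 4))*51 = (1 - 1*2)*51 = (1 - 2)*51 = -1*51 = -51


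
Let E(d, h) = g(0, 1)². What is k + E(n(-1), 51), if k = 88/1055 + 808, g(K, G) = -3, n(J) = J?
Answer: 862023/1055 ≈ 817.08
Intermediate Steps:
E(d, h) = 9 (E(d, h) = (-3)² = 9)
k = 852528/1055 (k = 88*(1/1055) + 808 = 88/1055 + 808 = 852528/1055 ≈ 808.08)
k + E(n(-1), 51) = 852528/1055 + 9 = 862023/1055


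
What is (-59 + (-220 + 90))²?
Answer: 35721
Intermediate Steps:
(-59 + (-220 + 90))² = (-59 - 130)² = (-189)² = 35721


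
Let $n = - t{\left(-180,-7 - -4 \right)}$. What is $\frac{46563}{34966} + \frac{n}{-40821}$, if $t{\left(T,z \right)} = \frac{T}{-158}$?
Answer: $\frac{50054085519}{37586806598} \approx 1.3317$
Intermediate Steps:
$t{\left(T,z \right)} = - \frac{T}{158}$ ($t{\left(T,z \right)} = T \left(- \frac{1}{158}\right) = - \frac{T}{158}$)
$n = - \frac{90}{79}$ ($n = - \frac{\left(-1\right) \left(-180\right)}{158} = \left(-1\right) \frac{90}{79} = - \frac{90}{79} \approx -1.1392$)
$\frac{46563}{34966} + \frac{n}{-40821} = \frac{46563}{34966} - \frac{90}{79 \left(-40821\right)} = 46563 \cdot \frac{1}{34966} - - \frac{30}{1074953} = \frac{46563}{34966} + \frac{30}{1074953} = \frac{50054085519}{37586806598}$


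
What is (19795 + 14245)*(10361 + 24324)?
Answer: 1180677400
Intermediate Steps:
(19795 + 14245)*(10361 + 24324) = 34040*34685 = 1180677400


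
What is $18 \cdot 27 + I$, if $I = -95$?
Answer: $391$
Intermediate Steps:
$18 \cdot 27 + I = 18 \cdot 27 - 95 = 486 - 95 = 391$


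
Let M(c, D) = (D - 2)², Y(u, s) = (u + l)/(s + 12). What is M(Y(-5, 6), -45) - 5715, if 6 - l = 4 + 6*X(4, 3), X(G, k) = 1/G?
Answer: -3506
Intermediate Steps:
l = ½ (l = 6 - (4 + 6/4) = 6 - (4 + 6*(¼)) = 6 - (4 + 3/2) = 6 - 1*11/2 = 6 - 11/2 = ½ ≈ 0.50000)
Y(u, s) = (½ + u)/(12 + s) (Y(u, s) = (u + ½)/(s + 12) = (½ + u)/(12 + s))
M(c, D) = (-2 + D)²
M(Y(-5, 6), -45) - 5715 = (-2 - 45)² - 5715 = (-47)² - 5715 = 2209 - 5715 = -3506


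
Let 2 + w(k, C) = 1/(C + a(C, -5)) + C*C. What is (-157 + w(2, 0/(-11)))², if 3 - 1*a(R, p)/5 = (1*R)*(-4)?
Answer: 5683456/225 ≈ 25260.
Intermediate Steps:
a(R, p) = 15 + 20*R (a(R, p) = 15 - 5*1*R*(-4) = 15 - 5*R*(-4) = 15 - (-20)*R = 15 + 20*R)
w(k, C) = -2 + C² + 1/(15 + 21*C) (w(k, C) = -2 + (1/(C + (15 + 20*C)) + C*C) = -2 + (1/(15 + 21*C) + C²) = -2 + (C² + 1/(15 + 21*C)) = -2 + C² + 1/(15 + 21*C))
(-157 + w(2, 0/(-11)))² = (-157 + (-29 - 0/(-11) + 15*(0/(-11))² + 21*(0/(-11))³)/(3*(5 + 7*(0/(-11)))))² = (-157 + (-29 - 0*(-1)/11 + 15*(0*(-1/11))² + 21*(0*(-1/11))³)/(3*(5 + 7*(0*(-1/11)))))² = (-157 + (-29 - 42*0 + 15*0² + 21*0³)/(3*(5 + 7*0)))² = (-157 + (-29 + 0 + 15*0 + 21*0)/(3*(5 + 0)))² = (-157 + (⅓)*(-29 + 0 + 0 + 0)/5)² = (-157 + (⅓)*(⅕)*(-29))² = (-157 - 29/15)² = (-2384/15)² = 5683456/225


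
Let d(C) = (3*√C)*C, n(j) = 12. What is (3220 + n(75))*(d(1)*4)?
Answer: 38784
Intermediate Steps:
d(C) = 3*C^(3/2)
(3220 + n(75))*(d(1)*4) = (3220 + 12)*((3*1^(3/2))*4) = 3232*((3*1)*4) = 3232*(3*4) = 3232*12 = 38784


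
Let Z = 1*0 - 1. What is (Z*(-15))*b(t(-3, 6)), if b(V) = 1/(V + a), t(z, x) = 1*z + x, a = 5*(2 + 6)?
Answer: 15/43 ≈ 0.34884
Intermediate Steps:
a = 40 (a = 5*8 = 40)
t(z, x) = x + z (t(z, x) = z + x = x + z)
Z = -1 (Z = 0 - 1 = -1)
b(V) = 1/(40 + V) (b(V) = 1/(V + 40) = 1/(40 + V))
(Z*(-15))*b(t(-3, 6)) = (-1*(-15))/(40 + (6 - 3)) = 15/(40 + 3) = 15/43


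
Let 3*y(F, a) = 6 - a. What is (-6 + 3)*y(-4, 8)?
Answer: 2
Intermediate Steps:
y(F, a) = 2 - a/3 (y(F, a) = (6 - a)/3 = 2 - a/3)
(-6 + 3)*y(-4, 8) = (-6 + 3)*(2 - ⅓*8) = -3*(2 - 8/3) = -3*(-⅔) = 2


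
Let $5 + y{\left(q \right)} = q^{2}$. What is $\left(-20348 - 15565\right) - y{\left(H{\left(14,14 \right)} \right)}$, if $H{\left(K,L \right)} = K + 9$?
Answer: $-36437$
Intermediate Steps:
$H{\left(K,L \right)} = 9 + K$
$y{\left(q \right)} = -5 + q^{2}$
$\left(-20348 - 15565\right) - y{\left(H{\left(14,14 \right)} \right)} = \left(-20348 - 15565\right) - \left(-5 + \left(9 + 14\right)^{2}\right) = -35913 - \left(-5 + 23^{2}\right) = -35913 - \left(-5 + 529\right) = -35913 - 524 = -36437$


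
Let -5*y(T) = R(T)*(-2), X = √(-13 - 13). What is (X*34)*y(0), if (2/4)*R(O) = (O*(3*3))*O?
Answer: 0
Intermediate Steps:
R(O) = 18*O² (R(O) = 2*((O*(3*3))*O) = 2*((O*9)*O) = 2*((9*O)*O) = 2*(9*O²) = 18*O²)
X = I*√26 (X = √(-26) = I*√26 ≈ 5.099*I)
y(T) = 36*T²/5 (y(T) = -18*T²*(-2)/5 = -(-36)*T²/5 = 36*T²/5)
(X*34)*y(0) = ((I*√26)*34)*((36/5)*0²) = (34*I*√26)*((36/5)*0) = (34*I*√26)*0 = 0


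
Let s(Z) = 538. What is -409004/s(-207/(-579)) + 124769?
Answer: 33358359/269 ≈ 1.2401e+5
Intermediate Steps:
-409004/s(-207/(-579)) + 124769 = -409004/538 + 124769 = -409004*1/538 + 124769 = -204502/269 + 124769 = 33358359/269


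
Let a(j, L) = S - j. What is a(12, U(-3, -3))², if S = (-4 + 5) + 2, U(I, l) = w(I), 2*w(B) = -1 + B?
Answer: 81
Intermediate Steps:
w(B) = -½ + B/2 (w(B) = (-1 + B)/2 = -½ + B/2)
U(I, l) = -½ + I/2
S = 3 (S = 1 + 2 = 3)
a(j, L) = 3 - j
a(12, U(-3, -3))² = (3 - 1*12)² = (3 - 12)² = (-9)² = 81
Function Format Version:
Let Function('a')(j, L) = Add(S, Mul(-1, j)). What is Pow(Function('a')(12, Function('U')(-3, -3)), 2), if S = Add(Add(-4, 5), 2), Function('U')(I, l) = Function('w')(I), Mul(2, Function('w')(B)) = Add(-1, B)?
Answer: 81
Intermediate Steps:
Function('w')(B) = Add(Rational(-1, 2), Mul(Rational(1, 2), B)) (Function('w')(B) = Mul(Rational(1, 2), Add(-1, B)) = Add(Rational(-1, 2), Mul(Rational(1, 2), B)))
Function('U')(I, l) = Add(Rational(-1, 2), Mul(Rational(1, 2), I))
S = 3 (S = Add(1, 2) = 3)
Function('a')(j, L) = Add(3, Mul(-1, j))
Pow(Function('a')(12, Function('U')(-3, -3)), 2) = Pow(Add(3, Mul(-1, 12)), 2) = Pow(Add(3, -12), 2) = Pow(-9, 2) = 81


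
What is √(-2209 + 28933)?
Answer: 2*√6681 ≈ 163.47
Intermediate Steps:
√(-2209 + 28933) = √26724 = 2*√6681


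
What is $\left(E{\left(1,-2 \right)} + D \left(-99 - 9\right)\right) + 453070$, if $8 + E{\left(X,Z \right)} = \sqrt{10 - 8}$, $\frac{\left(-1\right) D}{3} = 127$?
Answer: $494210 + \sqrt{2} \approx 4.9421 \cdot 10^{5}$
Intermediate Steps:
$D = -381$ ($D = \left(-3\right) 127 = -381$)
$E{\left(X,Z \right)} = -8 + \sqrt{2}$ ($E{\left(X,Z \right)} = -8 + \sqrt{10 - 8} = -8 + \sqrt{2}$)
$\left(E{\left(1,-2 \right)} + D \left(-99 - 9\right)\right) + 453070 = \left(\left(-8 + \sqrt{2}\right) - 381 \left(-99 - 9\right)\right) + 453070 = \left(\left(-8 + \sqrt{2}\right) - -41148\right) + 453070 = \left(\left(-8 + \sqrt{2}\right) + 41148\right) + 453070 = \left(41140 + \sqrt{2}\right) + 453070 = 494210 + \sqrt{2}$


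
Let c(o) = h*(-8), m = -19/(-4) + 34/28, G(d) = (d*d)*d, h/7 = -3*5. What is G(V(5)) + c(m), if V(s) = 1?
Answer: 841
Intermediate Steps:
h = -105 (h = 7*(-3*5) = 7*(-15) = -105)
G(d) = d³ (G(d) = d²*d = d³)
m = 167/28 (m = -19*(-¼) + 34*(1/28) = 19/4 + 17/14 = 167/28 ≈ 5.9643)
c(o) = 840 (c(o) = -105*(-8) = 840)
G(V(5)) + c(m) = 1³ + 840 = 1 + 840 = 841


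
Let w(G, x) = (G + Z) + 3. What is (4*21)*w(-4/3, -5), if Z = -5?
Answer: -280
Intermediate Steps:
w(G, x) = -2 + G (w(G, x) = (G - 5) + 3 = (-5 + G) + 3 = -2 + G)
(4*21)*w(-4/3, -5) = (4*21)*(-2 - 4/3) = 84*(-2 - 4*⅓) = 84*(-2 - 4/3) = 84*(-10/3) = -280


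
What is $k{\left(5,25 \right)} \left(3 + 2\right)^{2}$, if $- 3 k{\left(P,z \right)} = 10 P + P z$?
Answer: $- \frac{4375}{3} \approx -1458.3$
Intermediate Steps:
$k{\left(P,z \right)} = - \frac{10 P}{3} - \frac{P z}{3}$ ($k{\left(P,z \right)} = - \frac{10 P + P z}{3} = - \frac{10 P}{3} - \frac{P z}{3}$)
$k{\left(5,25 \right)} \left(3 + 2\right)^{2} = \left(- \frac{1}{3}\right) 5 \left(10 + 25\right) \left(3 + 2\right)^{2} = \left(- \frac{1}{3}\right) 5 \cdot 35 \cdot 5^{2} = \left(- \frac{175}{3}\right) 25 = - \frac{4375}{3}$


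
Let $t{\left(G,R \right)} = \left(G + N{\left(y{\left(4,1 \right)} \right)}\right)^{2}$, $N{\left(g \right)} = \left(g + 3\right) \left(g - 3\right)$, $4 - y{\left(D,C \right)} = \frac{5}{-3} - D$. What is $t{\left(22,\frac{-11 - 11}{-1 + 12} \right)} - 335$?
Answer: $\frac{890629}{81} \approx 10995.0$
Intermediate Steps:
$y{\left(D,C \right)} = \frac{17}{3} + D$ ($y{\left(D,C \right)} = 4 - \left(\frac{5}{-3} - D\right) = 4 - \left(5 \left(- \frac{1}{3}\right) - D\right) = 4 - \left(- \frac{5}{3} - D\right) = 4 + \left(\frac{5}{3} + D\right) = \frac{17}{3} + D$)
$N{\left(g \right)} = \left(-3 + g\right) \left(3 + g\right)$ ($N{\left(g \right)} = \left(3 + g\right) \left(-3 + g\right) = \left(-3 + g\right) \left(3 + g\right)$)
$t{\left(G,R \right)} = \left(\frac{760}{9} + G\right)^{2}$ ($t{\left(G,R \right)} = \left(G - \left(9 - \left(\frac{17}{3} + 4\right)^{2}\right)\right)^{2} = \left(G - \left(9 - \left(\frac{29}{3}\right)^{2}\right)\right)^{2} = \left(G + \left(-9 + \frac{841}{9}\right)\right)^{2} = \left(G + \frac{760}{9}\right)^{2} = \left(\frac{760}{9} + G\right)^{2}$)
$t{\left(22,\frac{-11 - 11}{-1 + 12} \right)} - 335 = \frac{\left(760 + 9 \cdot 22\right)^{2}}{81} - 335 = \frac{\left(760 + 198\right)^{2}}{81} - 335 = \frac{958^{2}}{81} - 335 = \frac{1}{81} \cdot 917764 - 335 = \frac{917764}{81} - 335 = \frac{890629}{81}$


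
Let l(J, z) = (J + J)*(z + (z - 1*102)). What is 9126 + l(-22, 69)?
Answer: 7542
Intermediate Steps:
l(J, z) = 2*J*(-102 + 2*z) (l(J, z) = (2*J)*(z + (z - 102)) = (2*J)*(z + (-102 + z)) = (2*J)*(-102 + 2*z) = 2*J*(-102 + 2*z))
9126 + l(-22, 69) = 9126 + 4*(-22)*(-51 + 69) = 9126 + 4*(-22)*18 = 9126 - 1584 = 7542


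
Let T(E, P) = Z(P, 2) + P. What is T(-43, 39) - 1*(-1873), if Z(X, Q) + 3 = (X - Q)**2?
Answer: 3278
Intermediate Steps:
Z(X, Q) = -3 + (X - Q)**2
T(E, P) = -3 + P + (2 - P)**2 (T(E, P) = (-3 + (2 - P)**2) + P = -3 + P + (2 - P)**2)
T(-43, 39) - 1*(-1873) = (-3 + 39 + (-2 + 39)**2) - 1*(-1873) = (-3 + 39 + 37**2) + 1873 = (-3 + 39 + 1369) + 1873 = 1405 + 1873 = 3278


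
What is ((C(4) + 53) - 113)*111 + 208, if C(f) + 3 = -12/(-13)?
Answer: -86873/13 ≈ -6682.5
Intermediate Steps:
C(f) = -27/13 (C(f) = -3 - 12/(-13) = -3 - 12*(-1/13) = -3 + 12/13 = -27/13)
((C(4) + 53) - 113)*111 + 208 = ((-27/13 + 53) - 113)*111 + 208 = (662/13 - 113)*111 + 208 = -807/13*111 + 208 = -89577/13 + 208 = -86873/13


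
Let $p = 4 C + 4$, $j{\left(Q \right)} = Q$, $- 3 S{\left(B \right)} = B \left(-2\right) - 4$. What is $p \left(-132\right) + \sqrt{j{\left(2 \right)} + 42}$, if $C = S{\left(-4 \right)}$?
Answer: $176 + 2 \sqrt{11} \approx 182.63$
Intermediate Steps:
$S{\left(B \right)} = \frac{4}{3} + \frac{2 B}{3}$ ($S{\left(B \right)} = - \frac{B \left(-2\right) - 4}{3} = - \frac{- 2 B - 4}{3} = - \frac{-4 - 2 B}{3} = \frac{4}{3} + \frac{2 B}{3}$)
$C = - \frac{4}{3}$ ($C = \frac{4}{3} + \frac{2}{3} \left(-4\right) = \frac{4}{3} - \frac{8}{3} = - \frac{4}{3} \approx -1.3333$)
$p = - \frac{4}{3}$ ($p = 4 \left(- \frac{4}{3}\right) + 4 = - \frac{16}{3} + 4 = - \frac{4}{3} \approx -1.3333$)
$p \left(-132\right) + \sqrt{j{\left(2 \right)} + 42} = \left(- \frac{4}{3}\right) \left(-132\right) + \sqrt{2 + 42} = 176 + \sqrt{44} = 176 + 2 \sqrt{11}$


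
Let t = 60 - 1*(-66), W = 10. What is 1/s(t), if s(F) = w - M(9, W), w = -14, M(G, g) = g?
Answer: -1/24 ≈ -0.041667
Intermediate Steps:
t = 126 (t = 60 + 66 = 126)
s(F) = -24 (s(F) = -14 - 1*10 = -14 - 10 = -24)
1/s(t) = 1/(-24) = -1/24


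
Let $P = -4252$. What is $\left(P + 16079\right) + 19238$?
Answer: $31065$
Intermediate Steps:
$\left(P + 16079\right) + 19238 = \left(-4252 + 16079\right) + 19238 = 11827 + 19238 = 31065$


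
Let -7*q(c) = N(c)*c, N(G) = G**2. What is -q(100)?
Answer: 1000000/7 ≈ 1.4286e+5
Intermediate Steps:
q(c) = -c**3/7 (q(c) = -c**2*c/7 = -c**3/7)
-q(100) = -(-1)*100**3/7 = -(-1)*1000000/7 = -1*(-1000000/7) = 1000000/7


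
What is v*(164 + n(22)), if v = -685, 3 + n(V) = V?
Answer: -125355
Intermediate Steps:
n(V) = -3 + V
v*(164 + n(22)) = -685*(164 + (-3 + 22)) = -685*(164 + 19) = -685*183 = -125355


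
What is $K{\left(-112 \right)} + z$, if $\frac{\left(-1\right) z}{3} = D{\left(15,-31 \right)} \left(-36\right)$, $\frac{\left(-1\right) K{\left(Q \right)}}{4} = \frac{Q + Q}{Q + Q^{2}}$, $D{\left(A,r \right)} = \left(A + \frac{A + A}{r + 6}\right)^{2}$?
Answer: $\frac{57075068}{2775} \approx 20568.0$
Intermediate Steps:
$D{\left(A,r \right)} = \left(A + \frac{2 A}{6 + r}\right)^{2}$
$K{\left(Q \right)} = - \frac{8 Q}{Q + Q^{2}}$ ($K{\left(Q \right)} = - 4 \frac{Q + Q}{Q + Q^{2}} = - 4 \frac{2 Q}{Q + Q^{2}} = - \frac{8 Q}{Q + Q^{2}}$)
$z = \frac{514188}{25}$ ($z = - 3 \frac{15^{2} \left(8 - 31\right)^{2}}{\left(6 - 31\right)^{2}} \left(-36\right) = - 3 \frac{225 \left(-23\right)^{2}}{625} \left(-36\right) = - 3 \cdot 225 \cdot \frac{1}{625} \cdot 529 \left(-36\right) = - 3 \cdot \frac{4761}{25} \left(-36\right) = \left(-3\right) \left(- \frac{171396}{25}\right) = \frac{514188}{25} \approx 20568.0$)
$K{\left(-112 \right)} + z = - \frac{8}{1 - 112} + \frac{514188}{25} = - \frac{8}{-111} + \frac{514188}{25} = \left(-8\right) \left(- \frac{1}{111}\right) + \frac{514188}{25} = \frac{8}{111} + \frac{514188}{25} = \frac{57075068}{2775}$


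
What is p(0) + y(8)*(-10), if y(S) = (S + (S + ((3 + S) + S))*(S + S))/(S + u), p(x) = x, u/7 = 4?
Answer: -1100/9 ≈ -122.22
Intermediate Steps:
u = 28 (u = 7*4 = 28)
y(S) = (S + 2*S*(3 + 3*S))/(28 + S) (y(S) = (S + (S + ((3 + S) + S))*(S + S))/(S + 28) = (S + (S + (3 + 2*S))*(2*S))/(28 + S) = (S + (3 + 3*S)*(2*S))/(28 + S) = (S + 2*S*(3 + 3*S))/(28 + S))
p(0) + y(8)*(-10) = 0 + (8*(7 + 6*8)/(28 + 8))*(-10) = 0 + (8*(7 + 48)/36)*(-10) = 0 + (8*(1/36)*55)*(-10) = 0 + (110/9)*(-10) = 0 - 1100/9 = -1100/9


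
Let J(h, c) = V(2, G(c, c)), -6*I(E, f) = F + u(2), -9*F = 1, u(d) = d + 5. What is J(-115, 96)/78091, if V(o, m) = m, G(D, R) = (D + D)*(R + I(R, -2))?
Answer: 12608/54063 ≈ 0.23321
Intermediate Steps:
u(d) = 5 + d
F = -1/9 (F = -1/9*1 = -1/9 ≈ -0.11111)
I(E, f) = -31/27 (I(E, f) = -(-1/9 + (5 + 2))/6 = -(-1/9 + 7)/6 = -1/6*62/9 = -31/27)
G(D, R) = 2*D*(-31/27 + R) (G(D, R) = (D + D)*(R - 31/27) = (2*D)*(-31/27 + R) = 2*D*(-31/27 + R))
J(h, c) = 2*c*(-31 + 27*c)/27
J(-115, 96)/78091 = ((2/27)*96*(-31 + 27*96))/78091 = ((2/27)*96*(-31 + 2592))*(1/78091) = ((2/27)*96*2561)*(1/78091) = (163904/9)*(1/78091) = 12608/54063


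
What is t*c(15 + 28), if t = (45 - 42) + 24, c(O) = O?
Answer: 1161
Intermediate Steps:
t = 27 (t = 3 + 24 = 27)
t*c(15 + 28) = 27*(15 + 28) = 27*43 = 1161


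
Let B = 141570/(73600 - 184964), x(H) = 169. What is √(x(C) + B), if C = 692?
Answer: √4297855666/5062 ≈ 12.951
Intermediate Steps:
B = -6435/5062 (B = 141570/(-111364) = 141570*(-1/111364) = -6435/5062 ≈ -1.2712)
√(x(C) + B) = √(169 - 6435/5062) = √(849043/5062) = √4297855666/5062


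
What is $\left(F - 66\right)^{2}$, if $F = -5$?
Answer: $5041$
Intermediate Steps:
$\left(F - 66\right)^{2} = \left(-5 - 66\right)^{2} = \left(-71\right)^{2} = 5041$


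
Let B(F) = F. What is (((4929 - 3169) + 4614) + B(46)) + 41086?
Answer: 47506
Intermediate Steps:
(((4929 - 3169) + 4614) + B(46)) + 41086 = (((4929 - 3169) + 4614) + 46) + 41086 = ((1760 + 4614) + 46) + 41086 = (6374 + 46) + 41086 = 6420 + 41086 = 47506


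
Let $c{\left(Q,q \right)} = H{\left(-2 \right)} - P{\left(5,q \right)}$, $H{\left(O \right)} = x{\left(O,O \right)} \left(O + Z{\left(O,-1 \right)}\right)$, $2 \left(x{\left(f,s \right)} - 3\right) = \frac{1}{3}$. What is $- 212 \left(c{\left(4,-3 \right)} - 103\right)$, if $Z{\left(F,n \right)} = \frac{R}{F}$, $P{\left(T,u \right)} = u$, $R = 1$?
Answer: $\frac{68635}{3} \approx 22878.0$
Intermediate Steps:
$x{\left(f,s \right)} = \frac{19}{6}$ ($x{\left(f,s \right)} = 3 + \frac{1}{2 \cdot 3} = 3 + \frac{1}{2} \cdot \frac{1}{3} = 3 + \frac{1}{6} = \frac{19}{6}$)
$Z{\left(F,n \right)} = \frac{1}{F}$ ($Z{\left(F,n \right)} = 1 \frac{1}{F} = \frac{1}{F}$)
$H{\left(O \right)} = \frac{19 O}{6} + \frac{19}{6 O}$ ($H{\left(O \right)} = \frac{19 \left(O + \frac{1}{O}\right)}{6} = \frac{19 O}{6} + \frac{19}{6 O}$)
$c{\left(Q,q \right)} = - \frac{95}{12} - q$ ($c{\left(Q,q \right)} = \frac{19 \left(1 + \left(-2\right)^{2}\right)}{6 \left(-2\right)} - q = \frac{19}{6} \left(- \frac{1}{2}\right) \left(1 + 4\right) - q = \frac{19}{6} \left(- \frac{1}{2}\right) 5 - q = - \frac{95}{12} - q$)
$- 212 \left(c{\left(4,-3 \right)} - 103\right) = - 212 \left(\left(- \frac{95}{12} - -3\right) - 103\right) = - 212 \left(\left(- \frac{95}{12} + 3\right) - 103\right) = - 212 \left(- \frac{59}{12} - 103\right) = \left(-212\right) \left(- \frac{1295}{12}\right) = \frac{68635}{3}$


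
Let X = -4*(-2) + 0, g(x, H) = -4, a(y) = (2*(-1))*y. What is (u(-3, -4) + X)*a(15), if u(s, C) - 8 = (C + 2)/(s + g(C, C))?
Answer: -3420/7 ≈ -488.57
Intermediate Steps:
a(y) = -2*y
X = 8 (X = 8 + 0 = 8)
u(s, C) = 8 + (2 + C)/(-4 + s) (u(s, C) = 8 + (C + 2)/(s - 4) = 8 + (2 + C)/(-4 + s))
(u(-3, -4) + X)*a(15) = ((-30 - 4 + 8*(-3))/(-4 - 3) + 8)*(-2*15) = ((-30 - 4 - 24)/(-7) + 8)*(-30) = (-⅐*(-58) + 8)*(-30) = (58/7 + 8)*(-30) = (114/7)*(-30) = -3420/7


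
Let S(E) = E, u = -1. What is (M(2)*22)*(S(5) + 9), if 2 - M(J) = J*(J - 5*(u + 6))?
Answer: 14784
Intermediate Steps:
M(J) = 2 - J*(-25 + J) (M(J) = 2 - J*(J - 5*(-1 + 6)) = 2 - J*(J - 5*5) = 2 - J*(J - 25) = 2 - J*(-25 + J))
(M(2)*22)*(S(5) + 9) = ((2 - 1*2² + 25*2)*22)*(5 + 9) = ((2 - 1*4 + 50)*22)*14 = ((2 - 4 + 50)*22)*14 = (48*22)*14 = 1056*14 = 14784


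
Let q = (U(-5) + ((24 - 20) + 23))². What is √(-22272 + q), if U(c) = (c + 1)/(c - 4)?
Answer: I*√1743023/9 ≈ 146.69*I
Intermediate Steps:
U(c) = (1 + c)/(-4 + c)
q = 61009/81 (q = ((1 - 5)/(-4 - 5) + ((24 - 20) + 23))² = (-4/(-9) + (4 + 23))² = (-⅑*(-4) + 27)² = (4/9 + 27)² = (247/9)² = 61009/81 ≈ 753.20)
√(-22272 + q) = √(-22272 + 61009/81) = √(-1743023/81) = I*√1743023/9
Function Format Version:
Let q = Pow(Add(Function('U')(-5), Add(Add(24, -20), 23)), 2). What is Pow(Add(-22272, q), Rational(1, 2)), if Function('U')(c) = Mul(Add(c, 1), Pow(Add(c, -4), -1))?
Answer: Mul(Rational(1, 9), I, Pow(1743023, Rational(1, 2))) ≈ Mul(146.69, I)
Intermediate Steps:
Function('U')(c) = Mul(Pow(Add(-4, c), -1), Add(1, c)) (Function('U')(c) = Mul(Add(1, c), Pow(Add(-4, c), -1)) = Mul(Pow(Add(-4, c), -1), Add(1, c)))
q = Rational(61009, 81) (q = Pow(Add(Mul(Pow(Add(-4, -5), -1), Add(1, -5)), Add(Add(24, -20), 23)), 2) = Pow(Add(Mul(Pow(-9, -1), -4), Add(4, 23)), 2) = Pow(Add(Mul(Rational(-1, 9), -4), 27), 2) = Pow(Add(Rational(4, 9), 27), 2) = Pow(Rational(247, 9), 2) = Rational(61009, 81) ≈ 753.20)
Pow(Add(-22272, q), Rational(1, 2)) = Pow(Add(-22272, Rational(61009, 81)), Rational(1, 2)) = Pow(Rational(-1743023, 81), Rational(1, 2)) = Mul(Rational(1, 9), I, Pow(1743023, Rational(1, 2)))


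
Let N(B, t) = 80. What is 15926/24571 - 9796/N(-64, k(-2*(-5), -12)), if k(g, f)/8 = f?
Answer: -59855859/491420 ≈ -121.80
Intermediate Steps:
k(g, f) = 8*f
15926/24571 - 9796/N(-64, k(-2*(-5), -12)) = 15926/24571 - 9796/80 = 15926*(1/24571) - 9796*1/80 = 15926/24571 - 2449/20 = -59855859/491420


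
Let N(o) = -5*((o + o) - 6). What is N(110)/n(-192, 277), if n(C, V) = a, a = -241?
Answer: 1070/241 ≈ 4.4398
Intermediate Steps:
n(C, V) = -241
N(o) = 30 - 10*o (N(o) = -5*(2*o - 6) = -5*(-6 + 2*o) = 30 - 10*o)
N(110)/n(-192, 277) = (30 - 10*110)/(-241) = (30 - 1100)*(-1/241) = -1070*(-1/241) = 1070/241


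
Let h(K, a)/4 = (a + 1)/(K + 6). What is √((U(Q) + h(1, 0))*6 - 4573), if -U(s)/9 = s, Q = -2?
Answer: I*√218617/7 ≈ 66.795*I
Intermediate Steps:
U(s) = -9*s
h(K, a) = 4*(1 + a)/(6 + K) (h(K, a) = 4*((a + 1)/(K + 6)) = 4*((1 + a)/(6 + K)) = 4*(1 + a)/(6 + K))
√((U(Q) + h(1, 0))*6 - 4573) = √((-9*(-2) + 4*(1 + 0)/(6 + 1))*6 - 4573) = √((18 + 4*1/7)*6 - 4573) = √((18 + 4*(⅐)*1)*6 - 4573) = √((18 + 4/7)*6 - 4573) = √((130/7)*6 - 4573) = √(780/7 - 4573) = √(-31231/7) = I*√218617/7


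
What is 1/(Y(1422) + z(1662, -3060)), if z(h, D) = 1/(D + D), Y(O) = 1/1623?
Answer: 3310920/1499 ≈ 2208.8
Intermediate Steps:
Y(O) = 1/1623
z(h, D) = 1/(2*D)
1/(Y(1422) + z(1662, -3060)) = 1/(1/1623 + (½)/(-3060)) = 1/(1/1623 + (½)*(-1/3060)) = 1/(1/1623 - 1/6120) = 1/(1499/3310920) = 3310920/1499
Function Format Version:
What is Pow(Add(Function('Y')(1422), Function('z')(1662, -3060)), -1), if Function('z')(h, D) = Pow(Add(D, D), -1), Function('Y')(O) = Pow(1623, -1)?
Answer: Rational(3310920, 1499) ≈ 2208.8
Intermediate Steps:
Function('Y')(O) = Rational(1, 1623)
Function('z')(h, D) = Mul(Rational(1, 2), Pow(D, -1)) (Function('z')(h, D) = Pow(Mul(2, D), -1) = Mul(Rational(1, 2), Pow(D, -1)))
Pow(Add(Function('Y')(1422), Function('z')(1662, -3060)), -1) = Pow(Add(Rational(1, 1623), Mul(Rational(1, 2), Pow(-3060, -1))), -1) = Pow(Add(Rational(1, 1623), Mul(Rational(1, 2), Rational(-1, 3060))), -1) = Pow(Add(Rational(1, 1623), Rational(-1, 6120)), -1) = Pow(Rational(1499, 3310920), -1) = Rational(3310920, 1499)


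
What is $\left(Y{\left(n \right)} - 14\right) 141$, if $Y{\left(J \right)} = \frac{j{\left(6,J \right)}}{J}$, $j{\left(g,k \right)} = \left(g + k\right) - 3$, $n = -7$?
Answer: $- \frac{13254}{7} \approx -1893.4$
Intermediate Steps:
$j{\left(g,k \right)} = -3 + g + k$
$Y{\left(J \right)} = \frac{3 + J}{J}$ ($Y{\left(J \right)} = \frac{-3 + 6 + J}{J} = \frac{3 + J}{J}$)
$\left(Y{\left(n \right)} - 14\right) 141 = \left(\frac{3 - 7}{-7} - 14\right) 141 = \left(\left(- \frac{1}{7}\right) \left(-4\right) - 14\right) 141 = \left(\frac{4}{7} - 14\right) 141 = \left(- \frac{94}{7}\right) 141 = - \frac{13254}{7}$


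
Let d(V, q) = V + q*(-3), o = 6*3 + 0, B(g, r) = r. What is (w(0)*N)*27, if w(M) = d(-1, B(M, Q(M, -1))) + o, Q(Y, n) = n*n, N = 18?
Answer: 6804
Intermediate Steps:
Q(Y, n) = n²
o = 18 (o = 18 + 0 = 18)
d(V, q) = V - 3*q
w(M) = 14 (w(M) = (-1 - 3*(-1)²) + 18 = (-1 - 3*1) + 18 = (-1 - 3) + 18 = -4 + 18 = 14)
(w(0)*N)*27 = (14*18)*27 = 252*27 = 6804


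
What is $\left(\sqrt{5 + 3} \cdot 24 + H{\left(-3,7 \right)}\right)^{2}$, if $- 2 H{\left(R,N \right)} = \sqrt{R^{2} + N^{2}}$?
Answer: $\frac{9245}{2} - 96 \sqrt{29} \approx 4105.5$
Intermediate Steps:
$H{\left(R,N \right)} = - \frac{\sqrt{N^{2} + R^{2}}}{2}$ ($H{\left(R,N \right)} = - \frac{\sqrt{R^{2} + N^{2}}}{2} = - \frac{\sqrt{N^{2} + R^{2}}}{2}$)
$\left(\sqrt{5 + 3} \cdot 24 + H{\left(-3,7 \right)}\right)^{2} = \left(\sqrt{5 + 3} \cdot 24 - \frac{\sqrt{7^{2} + \left(-3\right)^{2}}}{2}\right)^{2} = \left(\sqrt{8} \cdot 24 - \frac{\sqrt{49 + 9}}{2}\right)^{2} = \left(2 \sqrt{2} \cdot 24 - \frac{\sqrt{58}}{2}\right)^{2} = \left(48 \sqrt{2} - \frac{\sqrt{58}}{2}\right)^{2}$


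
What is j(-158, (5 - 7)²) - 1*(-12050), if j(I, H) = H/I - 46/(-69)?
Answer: 2856002/237 ≈ 12051.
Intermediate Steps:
j(I, H) = ⅔ + H/I (j(I, H) = H/I - 46*(-1/69) = H/I + ⅔ = ⅔ + H/I)
j(-158, (5 - 7)²) - 1*(-12050) = (⅔ + (5 - 7)²/(-158)) - 1*(-12050) = (⅔ + (-2)²*(-1/158)) + 12050 = (⅔ + 4*(-1/158)) + 12050 = (⅔ - 2/79) + 12050 = 152/237 + 12050 = 2856002/237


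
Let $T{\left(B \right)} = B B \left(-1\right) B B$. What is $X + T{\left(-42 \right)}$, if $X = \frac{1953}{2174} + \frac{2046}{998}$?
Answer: $- \frac{3375645526347}{1084826} \approx -3.1117 \cdot 10^{6}$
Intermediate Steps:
$T{\left(B \right)} = - B^{4}$ ($T{\left(B \right)} = B^{2} \left(-1\right) B B = - B^{2} B B = - B^{3} B = - B^{4}$)
$X = \frac{3198549}{1084826}$ ($X = 1953 \cdot \frac{1}{2174} + 2046 \cdot \frac{1}{998} = \frac{1953}{2174} + \frac{1023}{499} = \frac{3198549}{1084826} \approx 2.9484$)
$X + T{\left(-42 \right)} = \frac{3198549}{1084826} - \left(-42\right)^{4} = \frac{3198549}{1084826} - 3111696 = - \frac{3375645526347}{1084826}$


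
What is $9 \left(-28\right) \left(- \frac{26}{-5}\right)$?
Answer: $- \frac{6552}{5} \approx -1310.4$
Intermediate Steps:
$9 \left(-28\right) \left(- \frac{26}{-5}\right) = - 252 \left(\left(-26\right) \left(- \frac{1}{5}\right)\right) = \left(-252\right) \frac{26}{5} = - \frac{6552}{5}$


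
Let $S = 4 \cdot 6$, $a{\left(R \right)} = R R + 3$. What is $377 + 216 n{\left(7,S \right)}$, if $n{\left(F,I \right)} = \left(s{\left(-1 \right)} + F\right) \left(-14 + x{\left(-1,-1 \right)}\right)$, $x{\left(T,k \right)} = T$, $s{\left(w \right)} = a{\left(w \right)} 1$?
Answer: $-35263$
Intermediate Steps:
$a{\left(R \right)} = 3 + R^{2}$ ($a{\left(R \right)} = R^{2} + 3 = 3 + R^{2}$)
$s{\left(w \right)} = 3 + w^{2}$ ($s{\left(w \right)} = \left(3 + w^{2}\right) 1 = 3 + w^{2}$)
$S = 24$
$n{\left(F,I \right)} = -60 - 15 F$ ($n{\left(F,I \right)} = \left(\left(3 + \left(-1\right)^{2}\right) + F\right) \left(-14 - 1\right) = \left(\left(3 + 1\right) + F\right) \left(-15\right) = \left(4 + F\right) \left(-15\right) = -60 - 15 F$)
$377 + 216 n{\left(7,S \right)} = 377 + 216 \left(-60 - 105\right) = 377 + 216 \left(-165\right) = 377 - 35640 = -35263$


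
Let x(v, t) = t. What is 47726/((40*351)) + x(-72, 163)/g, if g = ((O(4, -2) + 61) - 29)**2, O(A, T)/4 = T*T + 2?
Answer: 18994657/5503680 ≈ 3.4513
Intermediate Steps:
O(A, T) = 8 + 4*T**2 (O(A, T) = 4*(T*T + 2) = 4*(T**2 + 2) = 4*(2 + T**2) = 8 + 4*T**2)
g = 3136 (g = (((8 + 4*(-2)**2) + 61) - 29)**2 = (((8 + 4*4) + 61) - 29)**2 = (((8 + 16) + 61) - 29)**2 = ((24 + 61) - 29)**2 = (85 - 29)**2 = 56**2 = 3136)
47726/((40*351)) + x(-72, 163)/g = 47726/((40*351)) + 163/3136 = 47726/14040 + 163*(1/3136) = 47726*(1/14040) + 163/3136 = 23863/7020 + 163/3136 = 18994657/5503680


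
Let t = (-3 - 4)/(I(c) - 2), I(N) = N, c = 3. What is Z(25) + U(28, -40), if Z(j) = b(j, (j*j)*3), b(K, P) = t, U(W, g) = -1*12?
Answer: -19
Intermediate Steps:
U(W, g) = -12
t = -7 (t = (-3 - 4)/(3 - 2) = -7/1 = -7*1 = -7)
b(K, P) = -7
Z(j) = -7
Z(25) + U(28, -40) = -7 - 12 = -19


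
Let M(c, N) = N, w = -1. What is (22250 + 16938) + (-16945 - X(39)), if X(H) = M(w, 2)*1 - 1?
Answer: 22242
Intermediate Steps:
X(H) = 1 (X(H) = 2*1 - 1 = 2 - 1 = 1)
(22250 + 16938) + (-16945 - X(39)) = (22250 + 16938) + (-16945 - 1*1) = 39188 + (-16945 - 1) = 39188 - 16946 = 22242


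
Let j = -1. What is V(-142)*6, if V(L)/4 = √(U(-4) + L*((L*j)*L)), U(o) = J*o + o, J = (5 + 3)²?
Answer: 48*√715757 ≈ 40609.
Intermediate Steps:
J = 64 (J = 8² = 64)
U(o) = 65*o (U(o) = 64*o + o = 65*o)
V(L) = 4*√(-260 - L³) (V(L) = 4*√(65*(-4) + L*((L*(-1))*L)) = 4*√(-260 + L*((-L)*L)) = 4*√(-260 + L*(-L²)) = 4*√(-260 - L³))
V(-142)*6 = (4*√(-260 - 1*(-142)³))*6 = (4*√(-260 - 1*(-2863288)))*6 = (4*√(-260 + 2863288))*6 = (4*√2863028)*6 = (4*(2*√715757))*6 = (8*√715757)*6 = 48*√715757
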